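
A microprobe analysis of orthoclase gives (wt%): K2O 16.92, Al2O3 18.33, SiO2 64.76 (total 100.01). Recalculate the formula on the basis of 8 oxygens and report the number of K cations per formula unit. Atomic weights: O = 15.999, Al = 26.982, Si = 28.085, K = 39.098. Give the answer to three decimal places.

1.000 K apfu

16.92 wt% K2O ÷ 94.195 g/mol = 0.17963 mol, giving 0.35926 K and 0.17963 O.
18.33 wt% Al2O3 ÷ 101.961 g/mol = 0.17977 mol, giving 0.35954 Al and 0.53931 O.
64.76 wt% SiO2 ÷ 60.083 g/mol = 1.07784 mol, giving 1.07784 Si and 2.15568 O.
Oxygen sums to 2.87462; scaling by 8/2.87462 = 2.78298 puts the formula on 8 O.
K: 0.35926 × 2.78298 = 1.000 atoms per formula unit.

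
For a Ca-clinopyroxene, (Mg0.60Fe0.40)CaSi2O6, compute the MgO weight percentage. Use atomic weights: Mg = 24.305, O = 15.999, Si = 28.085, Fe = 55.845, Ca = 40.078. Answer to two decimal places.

10.55 wt%

M((Mg0.60Fe0.40)CaSi2O6) = 229.163 g/mol; M(MgO) = 40.304 g/mol.
Moles MgO per formula unit = 0.60 Mg ÷ 1 = 0.6000.
MgO fraction = (0.6000 × 40.304) / 229.163 = 24.182/229.163 = 0.1055.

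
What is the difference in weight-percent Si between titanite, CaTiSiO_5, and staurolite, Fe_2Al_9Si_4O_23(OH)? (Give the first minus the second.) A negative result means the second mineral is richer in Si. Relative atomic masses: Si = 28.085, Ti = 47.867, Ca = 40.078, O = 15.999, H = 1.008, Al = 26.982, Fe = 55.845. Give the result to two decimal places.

1.14 percentage points

Si in CaTiSiO_5: molar mass 196.025 g/mol; 1×28.085 = 28.085 g → 14.33 wt%.
Si in Fe_2Al_9Si_4O_23(OH): molar mass 851.852 g/mol; 4×28.085 = 112.340 g → 13.19 wt%.
Difference = 14.33 − 13.19 = 1.14 percentage points.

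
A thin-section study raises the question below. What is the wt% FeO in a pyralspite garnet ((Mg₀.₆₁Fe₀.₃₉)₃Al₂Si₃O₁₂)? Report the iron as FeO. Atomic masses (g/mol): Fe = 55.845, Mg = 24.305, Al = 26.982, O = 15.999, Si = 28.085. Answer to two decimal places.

Molar mass of (Mg₀.₆₁Fe₀.₃₉)₃Al₂Si₃O₁₂ = 1.83*24.305 + 1.17*55.845 + 2*26.982 + 3*28.085 + 12*15.999 = 440.024 g/mol.
Each formula unit contains 1.17 Fe, equivalent to 1.17/1 = 1.1700 mol FeO.
M(FeO) = 1×55.845 + 1×15.999 = 71.844 g/mol.
Mass of FeO per formula unit = 1.1700 × 71.844 = 84.057 g.
FeO wt% = 84.057 / 440.024 × 100 = 19.10%.

19.10 wt%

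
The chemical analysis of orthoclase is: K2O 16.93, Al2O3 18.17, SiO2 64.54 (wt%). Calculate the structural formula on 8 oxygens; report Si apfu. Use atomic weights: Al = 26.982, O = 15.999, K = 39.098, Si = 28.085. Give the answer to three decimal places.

K2O: 16.93/94.195 = 0.17973 mol → 0.35946 mol K, 0.17973 mol O.
Al2O3: 18.17/101.961 = 0.17821 mol → 0.35642 mol Al, 0.53463 mol O.
SiO2: 64.54/60.083 = 1.07418 mol → 1.07418 mol Si, 2.14836 mol O.
Total oxygen = 2.86272 mol. Normalization factor = 8/2.86272 = 2.79455.
Si per 8 O = 1.07418 × 2.79455 = 3.002.

3.002 Si apfu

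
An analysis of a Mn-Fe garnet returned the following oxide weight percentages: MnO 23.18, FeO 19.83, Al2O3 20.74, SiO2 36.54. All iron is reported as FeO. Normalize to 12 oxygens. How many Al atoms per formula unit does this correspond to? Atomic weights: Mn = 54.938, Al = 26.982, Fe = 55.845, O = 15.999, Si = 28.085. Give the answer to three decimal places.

2.010 Al apfu

23.18 wt% MnO ÷ 70.937 g/mol = 0.32677 mol, giving 0.32677 Mn and 0.32677 O.
19.83 wt% FeO ÷ 71.844 g/mol = 0.27601 mol, giving 0.27601 Fe and 0.27601 O.
20.74 wt% Al2O3 ÷ 101.961 g/mol = 0.20341 mol, giving 0.40682 Al and 0.61023 O.
36.54 wt% SiO2 ÷ 60.083 g/mol = 0.60816 mol, giving 0.60816 Si and 1.21632 O.
Oxygen sums to 2.42933; scaling by 12/2.42933 = 4.93963 puts the formula on 12 O.
Al: 0.40682 × 4.93963 = 2.010 atoms per formula unit.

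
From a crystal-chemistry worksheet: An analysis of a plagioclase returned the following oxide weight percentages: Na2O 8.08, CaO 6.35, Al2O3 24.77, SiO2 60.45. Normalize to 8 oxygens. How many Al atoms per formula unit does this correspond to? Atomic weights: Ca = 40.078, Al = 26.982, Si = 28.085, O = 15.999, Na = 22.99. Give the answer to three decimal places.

1.302 Al apfu

8.08 wt% Na2O ÷ 61.979 g/mol = 0.13037 mol, giving 0.26074 Na and 0.13037 O.
6.35 wt% CaO ÷ 56.077 g/mol = 0.11324 mol, giving 0.11324 Ca and 0.11324 O.
24.77 wt% Al2O3 ÷ 101.961 g/mol = 0.24294 mol, giving 0.48588 Al and 0.72882 O.
60.45 wt% SiO2 ÷ 60.083 g/mol = 1.00611 mol, giving 1.00611 Si and 2.01222 O.
Oxygen sums to 2.98465; scaling by 8/2.98465 = 2.68038 puts the formula on 8 O.
Al: 0.48588 × 2.68038 = 1.302 atoms per formula unit.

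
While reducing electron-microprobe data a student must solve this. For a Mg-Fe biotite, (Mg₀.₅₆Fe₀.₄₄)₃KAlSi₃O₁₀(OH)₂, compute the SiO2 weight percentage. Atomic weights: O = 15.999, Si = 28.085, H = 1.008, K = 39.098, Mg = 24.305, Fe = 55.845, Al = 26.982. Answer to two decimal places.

Formula mass = 458.887 g/mol.
3 Si → 3.0000 mol SiO2 per formula unit; M(SiO2) = 60.083, so SiO2 mass = 180.249 g.
180.249/458.887 × 100 = 39.28 wt%.

39.28 wt%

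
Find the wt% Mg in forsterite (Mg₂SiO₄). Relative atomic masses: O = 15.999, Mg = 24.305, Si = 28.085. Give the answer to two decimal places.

Molar mass of Mg₂SiO₄: 2*24.305 + 1*28.085 + 4*15.999 = 140.691 g/mol.
Mass of Mg per formula unit: 2 × 24.305 = 48.610 g.
Weight fraction Mg = 48.610 / 140.691 = 0.3455.

34.55 weight percent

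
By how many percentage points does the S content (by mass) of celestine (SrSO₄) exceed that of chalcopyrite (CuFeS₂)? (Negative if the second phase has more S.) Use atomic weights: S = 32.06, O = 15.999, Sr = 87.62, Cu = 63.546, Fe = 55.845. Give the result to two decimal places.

M(SrSO₄) = 183.676 g/mol, so wt% S = 32.060/183.676 × 100 = 17.45%.
M(CuFeS₂) = 183.511 g/mol, so wt% S = 64.120/183.511 × 100 = 34.94%.
17.45 − 34.94 = -17.49 pp.

-17.49 percentage points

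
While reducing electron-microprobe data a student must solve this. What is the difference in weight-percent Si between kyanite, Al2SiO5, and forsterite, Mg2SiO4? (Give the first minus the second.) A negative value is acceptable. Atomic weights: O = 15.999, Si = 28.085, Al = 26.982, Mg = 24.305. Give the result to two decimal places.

First mineral: 28.085 g Si in 162.044 g formula = 17.33 wt% Si.
Second mineral: 28.085 g Si in 140.691 g formula = 19.96 wt% Si.
17.33% − 19.96% gives a difference of -2.63 percentage points.

-2.63 percentage points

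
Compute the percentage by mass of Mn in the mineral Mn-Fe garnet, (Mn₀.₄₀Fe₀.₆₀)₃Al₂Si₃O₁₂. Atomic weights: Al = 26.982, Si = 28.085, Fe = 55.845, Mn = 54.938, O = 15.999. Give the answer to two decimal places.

Formula mass = 1.20·54.938 + 1.80·55.845 + 2·26.982 + 3·28.085 + 12·15.999 = 496.654 g/mol, of which 65.926 g is Mn.
So Mn makes up 65.926/496.654 = 0.1327 of the mass, i.e. 13.27%.

13.27 weight percent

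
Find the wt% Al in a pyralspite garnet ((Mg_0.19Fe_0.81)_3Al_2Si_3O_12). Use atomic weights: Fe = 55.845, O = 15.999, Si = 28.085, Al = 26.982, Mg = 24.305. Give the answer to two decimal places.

11.25 weight percent

Molar mass of (Mg_0.19Fe_0.81)_3Al_2Si_3O_12: 0.57*24.305 + 2.43*55.845 + 2*26.982 + 3*28.085 + 12*15.999 = 479.764 g/mol.
Mass of Al per formula unit: 2 × 26.982 = 53.964 g.
Weight fraction Al = 53.964 / 479.764 = 0.1125.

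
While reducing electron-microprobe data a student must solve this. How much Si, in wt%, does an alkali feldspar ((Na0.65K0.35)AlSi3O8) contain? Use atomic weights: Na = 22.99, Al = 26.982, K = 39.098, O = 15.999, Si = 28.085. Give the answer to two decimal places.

Formula mass = 0.65*22.99 + 0.35*39.098 + 1*26.982 + 3*28.085 + 8*15.999 = 267.857 g/mol, of which 84.255 g is Si.
So Si makes up 84.255/267.857 = 0.3146 of the mass, i.e. 31.46%.

31.46 wt%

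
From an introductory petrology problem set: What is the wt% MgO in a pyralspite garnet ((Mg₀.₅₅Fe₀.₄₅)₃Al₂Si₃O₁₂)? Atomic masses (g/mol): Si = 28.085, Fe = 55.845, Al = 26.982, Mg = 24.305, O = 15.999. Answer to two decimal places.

Formula mass = 445.701 g/mol.
1.65 Mg → 1.6500 mol MgO per formula unit; M(MgO) = 40.304, so MgO mass = 66.502 g.
66.502/445.701 × 100 = 14.92 wt%.

14.92 wt%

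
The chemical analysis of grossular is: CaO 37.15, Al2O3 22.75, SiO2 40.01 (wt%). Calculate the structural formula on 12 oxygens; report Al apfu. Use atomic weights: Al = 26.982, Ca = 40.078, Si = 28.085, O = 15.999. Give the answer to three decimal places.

2.010 Al apfu

37.15 wt% CaO ÷ 56.077 g/mol = 0.66248 mol, giving 0.66248 Ca and 0.66248 O.
22.75 wt% Al2O3 ÷ 101.961 g/mol = 0.22312 mol, giving 0.44624 Al and 0.66936 O.
40.01 wt% SiO2 ÷ 60.083 g/mol = 0.66591 mol, giving 0.66591 Si and 1.33182 O.
Oxygen sums to 2.66366; scaling by 12/2.66366 = 4.50508 puts the formula on 12 O.
Al: 0.44624 × 4.50508 = 2.010 atoms per formula unit.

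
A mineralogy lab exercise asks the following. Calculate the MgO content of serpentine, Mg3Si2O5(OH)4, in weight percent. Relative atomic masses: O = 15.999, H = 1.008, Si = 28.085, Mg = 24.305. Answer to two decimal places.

M(Mg3Si2O5(OH)4) = 277.108 g/mol; M(MgO) = 40.304 g/mol.
Moles MgO per formula unit = 3 Mg ÷ 1 = 3.0000.
MgO fraction = (3.0000 × 40.304) / 277.108 = 120.912/277.108 = 0.4363.

43.63 wt%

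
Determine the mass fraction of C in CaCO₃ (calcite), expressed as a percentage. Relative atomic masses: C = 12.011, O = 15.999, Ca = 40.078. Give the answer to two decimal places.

12.00 weight percent

Molar mass of CaCO₃: 1*40.078 + 1*12.011 + 3*15.999 = 100.086 g/mol.
Mass of C per formula unit: 1 × 12.011 = 12.011 g.
Weight fraction C = 12.011 / 100.086 = 0.1200.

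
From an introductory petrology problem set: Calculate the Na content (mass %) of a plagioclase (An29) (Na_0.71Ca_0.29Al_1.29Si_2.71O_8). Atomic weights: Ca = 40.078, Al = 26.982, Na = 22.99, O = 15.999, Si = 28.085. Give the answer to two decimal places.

M(Na_0.71Ca_0.29Al_1.29Si_2.71O_8) = 266.855 g/mol.
Na contributes 0.71 × 22.99 = 16.323 g per mole.
16.323/266.855 = 0.0612 → 6.12%.

6.12 mass %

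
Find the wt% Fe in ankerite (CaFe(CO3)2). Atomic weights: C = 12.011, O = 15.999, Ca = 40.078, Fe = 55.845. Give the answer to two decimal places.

25.86 mass %

Formula mass = 1*40.078 + 1*55.845 + 2*12.011 + 6*15.999 = 215.939 g/mol, of which 55.845 g is Fe.
So Fe makes up 55.845/215.939 = 0.2586 of the mass, i.e. 25.86%.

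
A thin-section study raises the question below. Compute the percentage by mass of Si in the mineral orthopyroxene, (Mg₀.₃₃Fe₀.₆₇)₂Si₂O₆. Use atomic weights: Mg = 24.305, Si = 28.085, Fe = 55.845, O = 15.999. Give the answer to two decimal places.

23.11 weight percent

M((Mg₀.₃₃Fe₀.₆₇)₂Si₂O₆) = 243.038 g/mol.
Si contributes 2 × 28.085 = 56.170 g per mole.
56.170/243.038 = 0.2311 → 23.11%.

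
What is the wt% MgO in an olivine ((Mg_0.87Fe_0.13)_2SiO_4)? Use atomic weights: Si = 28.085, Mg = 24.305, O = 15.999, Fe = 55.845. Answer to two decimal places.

47.10 wt%

M((Mg_0.87Fe_0.13)_2SiO_4) = 148.891 g/mol; M(MgO) = 40.304 g/mol.
Moles MgO per formula unit = 1.74 Mg ÷ 1 = 1.7400.
MgO fraction = (1.7400 × 40.304) / 148.891 = 70.129/148.891 = 0.4710.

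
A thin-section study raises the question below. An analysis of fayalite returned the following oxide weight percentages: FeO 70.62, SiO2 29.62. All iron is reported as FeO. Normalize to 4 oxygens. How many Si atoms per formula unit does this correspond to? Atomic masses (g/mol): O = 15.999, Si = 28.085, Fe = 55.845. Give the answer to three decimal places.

1.002 Si apfu

FeO (M=71.844): mol = 0.98296; Fe = 0.98296, O = 0.98296.
SiO2 (M=60.083): mol = 0.49298; Si = 0.49298, O = 0.98596.
ΣO = 1.96892; factor = 4/ΣO = 2.03157.
Si apfu = 0.49298 × 2.03157 = 1.002.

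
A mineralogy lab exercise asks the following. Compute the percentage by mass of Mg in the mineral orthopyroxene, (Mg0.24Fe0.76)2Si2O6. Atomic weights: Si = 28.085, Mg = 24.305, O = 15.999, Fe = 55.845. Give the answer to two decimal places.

Molar mass of (Mg0.24Fe0.76)2Si2O6: 0.48·24.305 + 1.52·55.845 + 2·28.085 + 6·15.999 = 248.715 g/mol.
Mass of Mg per formula unit: 0.48 × 24.305 = 11.666 g.
Weight fraction Mg = 11.666 / 248.715 = 0.0469.

4.69 mass %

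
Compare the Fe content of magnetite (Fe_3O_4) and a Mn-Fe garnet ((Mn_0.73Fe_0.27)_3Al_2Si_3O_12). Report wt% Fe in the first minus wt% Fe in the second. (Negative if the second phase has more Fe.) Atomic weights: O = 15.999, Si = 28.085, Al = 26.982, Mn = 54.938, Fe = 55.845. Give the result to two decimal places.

M(Fe_3O_4) = 231.531 g/mol, so wt% Fe = 167.535/231.531 × 100 = 72.36%.
M((Mn_0.73Fe_0.27)_3Al_2Si_3O_12) = 495.756 g/mol, so wt% Fe = 45.234/495.756 × 100 = 9.12%.
72.36 − 9.12 = 63.24 pp.

63.24 percentage points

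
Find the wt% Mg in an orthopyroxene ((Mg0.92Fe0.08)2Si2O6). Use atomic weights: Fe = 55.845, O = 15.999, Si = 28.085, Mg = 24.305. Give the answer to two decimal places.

21.73 wt%

M((Mg0.92Fe0.08)2Si2O6) = 205.820 g/mol.
Mg contributes 1.84 × 24.305 = 44.721 g per mole.
44.721/205.820 = 0.2173 → 21.73%.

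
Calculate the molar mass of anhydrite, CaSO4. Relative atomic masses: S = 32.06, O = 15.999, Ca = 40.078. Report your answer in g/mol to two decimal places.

M = 1×40.078 + 1×32.06 + 4×15.999

136.13 g/mol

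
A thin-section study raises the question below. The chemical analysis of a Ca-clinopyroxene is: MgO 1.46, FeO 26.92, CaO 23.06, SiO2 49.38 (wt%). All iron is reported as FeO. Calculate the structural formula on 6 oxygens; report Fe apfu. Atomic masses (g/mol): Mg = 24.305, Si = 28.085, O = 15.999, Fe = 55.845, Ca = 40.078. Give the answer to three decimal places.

1.46 wt% MgO ÷ 40.304 g/mol = 0.03622 mol, giving 0.03622 Mg and 0.03622 O.
26.92 wt% FeO ÷ 71.844 g/mol = 0.37470 mol, giving 0.37470 Fe and 0.37470 O.
23.06 wt% CaO ÷ 56.077 g/mol = 0.41122 mol, giving 0.41122 Ca and 0.41122 O.
49.38 wt% SiO2 ÷ 60.083 g/mol = 0.82186 mol, giving 0.82186 Si and 1.64372 O.
Oxygen sums to 2.46586; scaling by 6/2.46586 = 2.43323 puts the formula on 6 O.
Fe: 0.37470 × 2.43323 = 0.912 atoms per formula unit.

0.912 Fe apfu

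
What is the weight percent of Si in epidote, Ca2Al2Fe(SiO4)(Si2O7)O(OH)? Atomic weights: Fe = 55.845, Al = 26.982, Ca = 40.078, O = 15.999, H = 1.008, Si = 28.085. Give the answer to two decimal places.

Formula mass = 2·40.078 + 2·26.982 + 1·55.845 + 3·28.085 + 13·15.999 + 1·1.008 = 483.215 g/mol, of which 84.255 g is Si.
So Si makes up 84.255/483.215 = 0.1744 of the mass, i.e. 17.44%.

17.44 wt%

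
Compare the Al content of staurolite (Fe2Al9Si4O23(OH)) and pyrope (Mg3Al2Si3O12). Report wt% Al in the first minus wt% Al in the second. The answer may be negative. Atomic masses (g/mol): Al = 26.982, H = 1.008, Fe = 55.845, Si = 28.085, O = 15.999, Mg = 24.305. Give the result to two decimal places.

15.12 percentage points

M(Fe2Al9Si4O23(OH)) = 851.852 g/mol, so wt% Al = 242.838/851.852 × 100 = 28.51%.
M(Mg3Al2Si3O12) = 403.122 g/mol, so wt% Al = 53.964/403.122 × 100 = 13.39%.
28.51 − 13.39 = 15.12 pp.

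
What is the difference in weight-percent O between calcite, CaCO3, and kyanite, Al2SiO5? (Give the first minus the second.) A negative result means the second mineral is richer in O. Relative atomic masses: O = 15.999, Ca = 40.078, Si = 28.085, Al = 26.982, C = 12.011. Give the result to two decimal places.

M(CaCO3) = 100.086 g/mol, so wt% O = 47.997/100.086 × 100 = 47.96%.
M(Al2SiO5) = 162.044 g/mol, so wt% O = 79.995/162.044 × 100 = 49.37%.
47.96 − 49.37 = -1.41 pp.

-1.41 percentage points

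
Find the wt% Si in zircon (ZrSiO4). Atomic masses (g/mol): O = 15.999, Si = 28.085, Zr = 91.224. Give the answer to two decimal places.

Formula mass = 1·91.224 + 1·28.085 + 4·15.999 = 183.305 g/mol, of which 28.085 g is Si.
So Si makes up 28.085/183.305 = 0.1532 of the mass, i.e. 15.32%.

15.32 weight percent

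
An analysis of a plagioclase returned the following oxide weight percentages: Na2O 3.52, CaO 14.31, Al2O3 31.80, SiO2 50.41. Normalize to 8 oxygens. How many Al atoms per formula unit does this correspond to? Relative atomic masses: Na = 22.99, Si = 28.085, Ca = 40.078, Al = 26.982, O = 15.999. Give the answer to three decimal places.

1.706 Al apfu

3.52 wt% Na2O ÷ 61.979 g/mol = 0.05679 mol, giving 0.11358 Na and 0.05679 O.
14.31 wt% CaO ÷ 56.077 g/mol = 0.25518 mol, giving 0.25518 Ca and 0.25518 O.
31.80 wt% Al2O3 ÷ 101.961 g/mol = 0.31188 mol, giving 0.62376 Al and 0.93564 O.
50.41 wt% SiO2 ÷ 60.083 g/mol = 0.83901 mol, giving 0.83901 Si and 1.67802 O.
Oxygen sums to 2.92563; scaling by 8/2.92563 = 2.73445 puts the formula on 8 O.
Al: 0.62376 × 2.73445 = 1.706 atoms per formula unit.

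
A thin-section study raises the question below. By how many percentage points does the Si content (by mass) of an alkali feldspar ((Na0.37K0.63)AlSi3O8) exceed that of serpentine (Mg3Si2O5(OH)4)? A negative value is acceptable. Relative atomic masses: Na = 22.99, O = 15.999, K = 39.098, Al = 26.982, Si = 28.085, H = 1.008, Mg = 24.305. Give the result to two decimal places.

Si in (Na0.37K0.63)AlSi3O8: molar mass 272.367 g/mol; 3×28.085 = 84.255 g → 30.93 wt%.
Si in Mg3Si2O5(OH)4: molar mass 277.108 g/mol; 2×28.085 = 56.170 g → 20.27 wt%.
Difference = 30.93 − 20.27 = 10.66 percentage points.

10.66 percentage points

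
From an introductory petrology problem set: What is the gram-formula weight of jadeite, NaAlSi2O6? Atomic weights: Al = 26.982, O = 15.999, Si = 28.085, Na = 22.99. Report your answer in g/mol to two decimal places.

M = 1·22.99 + 1·26.982 + 2·28.085 + 6·15.999

202.14 g/mol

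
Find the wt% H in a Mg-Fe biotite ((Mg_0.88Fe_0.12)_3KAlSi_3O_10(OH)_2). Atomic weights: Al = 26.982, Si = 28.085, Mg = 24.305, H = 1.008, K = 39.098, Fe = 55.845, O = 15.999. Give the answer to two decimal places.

0.47 wt%

M((Mg_0.88Fe_0.12)_3KAlSi_3O_10(OH)_2) = 428.608 g/mol.
H contributes 2 × 1.008 = 2.016 g per mole.
2.016/428.608 = 0.0047 → 0.47%.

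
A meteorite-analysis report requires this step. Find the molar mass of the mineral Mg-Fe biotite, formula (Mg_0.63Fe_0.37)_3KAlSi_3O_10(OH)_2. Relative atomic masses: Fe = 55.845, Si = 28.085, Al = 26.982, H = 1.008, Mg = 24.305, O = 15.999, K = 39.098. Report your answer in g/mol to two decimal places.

452.26 g/mol

M = 1.89·24.305 + 1.11·55.845 + 1·39.098 + 1·26.982 + 3·28.085 + 12·15.999 + 2·1.008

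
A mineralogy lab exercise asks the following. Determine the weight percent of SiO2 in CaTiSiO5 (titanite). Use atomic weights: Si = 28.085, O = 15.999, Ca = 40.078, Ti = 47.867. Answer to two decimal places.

Molar mass of CaTiSiO5 = 1·40.078 + 1·47.867 + 1·28.085 + 5·15.999 = 196.025 g/mol.
Each formula unit contains 1 Si, equivalent to 1/1 = 1.0000 mol SiO2.
M(SiO2) = 1×28.085 + 2×15.999 = 60.083 g/mol.
Mass of SiO2 per formula unit = 1.0000 × 60.083 = 60.083 g.
SiO2 wt% = 60.083 / 196.025 × 100 = 30.65%.

30.65 wt%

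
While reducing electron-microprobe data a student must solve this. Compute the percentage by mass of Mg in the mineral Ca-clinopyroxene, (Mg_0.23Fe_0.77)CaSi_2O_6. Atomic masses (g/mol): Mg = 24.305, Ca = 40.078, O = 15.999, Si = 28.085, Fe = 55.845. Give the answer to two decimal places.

Formula mass = 0.23*24.305 + 0.77*55.845 + 1*40.078 + 2*28.085 + 6*15.999 = 240.833 g/mol, of which 5.590 g is Mg.
So Mg makes up 5.590/240.833 = 0.0232 of the mass, i.e. 2.32%.

2.32 mass %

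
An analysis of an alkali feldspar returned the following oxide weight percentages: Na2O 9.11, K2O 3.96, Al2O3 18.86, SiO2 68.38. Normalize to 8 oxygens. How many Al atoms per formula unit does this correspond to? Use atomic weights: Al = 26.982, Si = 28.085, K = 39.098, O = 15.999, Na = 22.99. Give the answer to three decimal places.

Na2O (M=61.979): mol = 0.14699; Na = 0.29398, O = 0.14699.
K2O (M=94.195): mol = 0.04204; K = 0.08408, O = 0.04204.
Al2O3 (M=101.961): mol = 0.18497; Al = 0.36994, O = 0.55491.
SiO2 (M=60.083): mol = 1.13809; Si = 1.13809, O = 2.27618.
ΣO = 3.02012; factor = 8/ΣO = 2.64890.
Al apfu = 0.36994 × 2.64890 = 0.980.

0.980 Al apfu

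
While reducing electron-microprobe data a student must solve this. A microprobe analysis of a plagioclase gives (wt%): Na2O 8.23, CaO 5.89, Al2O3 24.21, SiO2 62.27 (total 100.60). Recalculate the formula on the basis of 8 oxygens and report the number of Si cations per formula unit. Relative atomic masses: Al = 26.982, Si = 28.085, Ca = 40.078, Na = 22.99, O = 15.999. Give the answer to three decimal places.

2.743 Si apfu

8.23 wt% Na2O ÷ 61.979 g/mol = 0.13279 mol, giving 0.26558 Na and 0.13279 O.
5.89 wt% CaO ÷ 56.077 g/mol = 0.10503 mol, giving 0.10503 Ca and 0.10503 O.
24.21 wt% Al2O3 ÷ 101.961 g/mol = 0.23744 mol, giving 0.47488 Al and 0.71232 O.
62.27 wt% SiO2 ÷ 60.083 g/mol = 1.03640 mol, giving 1.03640 Si and 2.07280 O.
Oxygen sums to 3.02294; scaling by 8/3.02294 = 2.64643 puts the formula on 8 O.
Si: 1.03640 × 2.64643 = 2.743 atoms per formula unit.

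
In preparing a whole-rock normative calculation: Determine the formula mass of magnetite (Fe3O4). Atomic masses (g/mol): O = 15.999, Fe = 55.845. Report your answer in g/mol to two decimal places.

Fe: 3 × 55.845 = 167.5350
O: 4 × 15.999 = 63.9960
Summing the contributions gives the formula mass.

231.53 g/mol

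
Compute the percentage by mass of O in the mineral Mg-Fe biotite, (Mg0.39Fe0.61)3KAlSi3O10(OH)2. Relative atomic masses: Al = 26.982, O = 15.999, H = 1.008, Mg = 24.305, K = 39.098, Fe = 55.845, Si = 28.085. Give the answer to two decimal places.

Formula mass = 1.17*24.305 + 1.83*55.845 + 1*39.098 + 1*26.982 + 3*28.085 + 12*15.999 + 2*1.008 = 474.972 g/mol, of which 191.988 g is O.
So O makes up 191.988/474.972 = 0.4042 of the mass, i.e. 40.42%.

40.42 wt%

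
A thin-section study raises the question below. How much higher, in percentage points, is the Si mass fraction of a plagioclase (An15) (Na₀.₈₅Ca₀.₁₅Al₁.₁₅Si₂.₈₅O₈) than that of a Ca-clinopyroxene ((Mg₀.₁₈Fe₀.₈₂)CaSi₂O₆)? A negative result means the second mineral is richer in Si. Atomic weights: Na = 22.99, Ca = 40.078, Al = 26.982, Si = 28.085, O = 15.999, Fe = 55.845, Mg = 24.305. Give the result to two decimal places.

First mineral: 80.042 g Si in 264.617 g formula = 30.25 wt% Si.
Second mineral: 56.170 g Si in 242.410 g formula = 23.17 wt% Si.
30.25% − 23.17% gives a difference of 7.08 percentage points.

7.08 percentage points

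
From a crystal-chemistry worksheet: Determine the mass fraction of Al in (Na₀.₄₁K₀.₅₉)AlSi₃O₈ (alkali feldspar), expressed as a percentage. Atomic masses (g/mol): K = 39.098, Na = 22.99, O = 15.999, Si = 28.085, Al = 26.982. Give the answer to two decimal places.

9.93 wt%

Formula mass = 0.41*22.99 + 0.59*39.098 + 1*26.982 + 3*28.085 + 8*15.999 = 271.723 g/mol, of which 26.982 g is Al.
So Al makes up 26.982/271.723 = 0.0993 of the mass, i.e. 9.93%.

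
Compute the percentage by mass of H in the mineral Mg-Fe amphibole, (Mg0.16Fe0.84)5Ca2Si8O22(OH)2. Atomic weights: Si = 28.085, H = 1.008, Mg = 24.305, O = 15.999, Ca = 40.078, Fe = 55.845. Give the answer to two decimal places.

0.21 weight percent

M((Mg0.16Fe0.84)5Ca2Si8O22(OH)2) = 944.821 g/mol.
H contributes 2 × 1.008 = 2.016 g per mole.
2.016/944.821 = 0.0021 → 0.21%.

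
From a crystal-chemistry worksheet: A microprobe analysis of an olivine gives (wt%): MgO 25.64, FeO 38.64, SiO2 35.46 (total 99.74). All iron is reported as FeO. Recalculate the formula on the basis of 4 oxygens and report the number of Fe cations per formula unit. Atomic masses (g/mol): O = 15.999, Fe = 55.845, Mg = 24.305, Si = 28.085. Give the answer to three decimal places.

0.914 Fe apfu

MgO: 25.64/40.304 = 0.63617 mol → 0.63617 mol Mg, 0.63617 mol O.
FeO: 38.64/71.844 = 0.53783 mol → 0.53783 mol Fe, 0.53783 mol O.
SiO2: 35.46/60.083 = 0.59018 mol → 0.59018 mol Si, 1.18036 mol O.
Total oxygen = 2.35436 mol. Normalization factor = 4/2.35436 = 1.69898.
Fe per 4 O = 0.53783 × 1.69898 = 0.914.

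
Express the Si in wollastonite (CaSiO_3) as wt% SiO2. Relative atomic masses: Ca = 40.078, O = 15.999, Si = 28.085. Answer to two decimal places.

51.72 wt%

M(CaSiO_3) = 116.160 g/mol; M(SiO2) = 60.083 g/mol.
Moles SiO2 per formula unit = 1 Si ÷ 1 = 1.0000.
SiO2 fraction = (1.0000 × 60.083) / 116.160 = 60.083/116.160 = 0.5172.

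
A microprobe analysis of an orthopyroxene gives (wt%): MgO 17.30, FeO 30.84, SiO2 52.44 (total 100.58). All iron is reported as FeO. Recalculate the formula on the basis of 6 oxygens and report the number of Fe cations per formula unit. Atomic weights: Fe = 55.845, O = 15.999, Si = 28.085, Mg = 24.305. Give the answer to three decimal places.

0.989 Fe apfu

17.30 wt% MgO ÷ 40.304 g/mol = 0.42924 mol, giving 0.42924 Mg and 0.42924 O.
30.84 wt% FeO ÷ 71.844 g/mol = 0.42926 mol, giving 0.42926 Fe and 0.42926 O.
52.44 wt% SiO2 ÷ 60.083 g/mol = 0.87279 mol, giving 0.87279 Si and 1.74558 O.
Oxygen sums to 2.60408; scaling by 6/2.60408 = 2.30408 puts the formula on 6 O.
Fe: 0.42926 × 2.30408 = 0.989 atoms per formula unit.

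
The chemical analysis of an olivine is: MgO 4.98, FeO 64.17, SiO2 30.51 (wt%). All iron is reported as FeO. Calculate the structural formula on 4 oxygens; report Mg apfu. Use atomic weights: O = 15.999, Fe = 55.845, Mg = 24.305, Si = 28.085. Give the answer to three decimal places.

MgO: 4.98/40.304 = 0.12356 mol → 0.12356 mol Mg, 0.12356 mol O.
FeO: 64.17/71.844 = 0.89319 mol → 0.89319 mol Fe, 0.89319 mol O.
SiO2: 30.51/60.083 = 0.50780 mol → 0.50780 mol Si, 1.01560 mol O.
Total oxygen = 2.03235 mol. Normalization factor = 4/2.03235 = 1.96816.
Mg per 4 O = 0.12356 × 1.96816 = 0.243.

0.243 Mg apfu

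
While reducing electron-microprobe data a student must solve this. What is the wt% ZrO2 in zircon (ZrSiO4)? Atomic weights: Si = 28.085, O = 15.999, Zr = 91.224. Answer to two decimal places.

67.22 wt%

Formula mass = 183.305 g/mol.
1 Zr → 1.0000 mol ZrO2 per formula unit; M(ZrO2) = 123.222, so ZrO2 mass = 123.222 g.
123.222/183.305 × 100 = 67.22 wt%.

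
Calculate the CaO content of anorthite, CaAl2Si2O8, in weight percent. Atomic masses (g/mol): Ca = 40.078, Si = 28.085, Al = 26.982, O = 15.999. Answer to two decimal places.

20.16 wt%

Molar mass of CaAl2Si2O8 = 1×40.078 + 2×26.982 + 2×28.085 + 8×15.999 = 278.204 g/mol.
Each formula unit contains 1 Ca, equivalent to 1/1 = 1.0000 mol CaO.
M(CaO) = 1×40.078 + 1×15.999 = 56.077 g/mol.
Mass of CaO per formula unit = 1.0000 × 56.077 = 56.077 g.
CaO wt% = 56.077 / 278.204 × 100 = 20.16%.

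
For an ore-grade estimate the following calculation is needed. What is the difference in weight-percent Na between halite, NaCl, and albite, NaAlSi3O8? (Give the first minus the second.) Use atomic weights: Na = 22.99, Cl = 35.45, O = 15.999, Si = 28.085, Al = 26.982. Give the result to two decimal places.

First mineral: 22.990 g Na in 58.440 g formula = 39.34 wt% Na.
Second mineral: 22.990 g Na in 262.219 g formula = 8.77 wt% Na.
39.34% − 8.77% gives a difference of 30.57 percentage points.

30.57 percentage points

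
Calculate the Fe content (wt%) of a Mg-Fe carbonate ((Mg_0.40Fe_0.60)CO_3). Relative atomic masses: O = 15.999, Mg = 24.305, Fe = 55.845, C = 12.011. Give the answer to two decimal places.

32.46 wt%

Formula mass = 0.40·24.305 + 0.60·55.845 + 1·12.011 + 3·15.999 = 103.237 g/mol, of which 33.507 g is Fe.
So Fe makes up 33.507/103.237 = 0.3246 of the mass, i.e. 32.46%.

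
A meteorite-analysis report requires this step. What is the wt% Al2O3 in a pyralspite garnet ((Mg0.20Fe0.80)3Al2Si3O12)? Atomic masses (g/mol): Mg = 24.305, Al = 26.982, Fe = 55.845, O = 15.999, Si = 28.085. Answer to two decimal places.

M((Mg0.20Fe0.80)3Al2Si3O12) = 478.818 g/mol; M(Al2O3) = 101.961 g/mol.
Moles Al2O3 per formula unit = 2 Al ÷ 2 = 1.0000.
Al2O3 fraction = (1.0000 × 101.961) / 478.818 = 101.961/478.818 = 0.2129.

21.29 wt%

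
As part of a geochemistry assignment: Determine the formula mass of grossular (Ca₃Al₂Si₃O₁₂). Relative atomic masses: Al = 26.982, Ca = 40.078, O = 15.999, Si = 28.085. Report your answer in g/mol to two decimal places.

M = 3×40.078 + 2×26.982 + 3×28.085 + 12×15.999

450.44 g/mol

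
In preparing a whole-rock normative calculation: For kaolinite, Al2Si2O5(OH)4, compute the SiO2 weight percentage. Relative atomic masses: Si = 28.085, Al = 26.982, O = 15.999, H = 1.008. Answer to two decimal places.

Molar mass of Al2Si2O5(OH)4 = 2*26.982 + 2*28.085 + 9*15.999 + 4*1.008 = 258.157 g/mol.
Each formula unit contains 2 Si, equivalent to 2/1 = 2.0000 mol SiO2.
M(SiO2) = 1×28.085 + 2×15.999 = 60.083 g/mol.
Mass of SiO2 per formula unit = 2.0000 × 60.083 = 120.166 g.
SiO2 wt% = 120.166 / 258.157 × 100 = 46.55%.

46.55 wt%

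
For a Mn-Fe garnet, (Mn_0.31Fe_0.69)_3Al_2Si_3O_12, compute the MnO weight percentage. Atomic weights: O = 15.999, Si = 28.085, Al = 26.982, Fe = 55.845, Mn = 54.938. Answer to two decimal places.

Formula mass = 496.898 g/mol.
0.93 Mn → 0.9300 mol MnO per formula unit; M(MnO) = 70.937, so MnO mass = 65.971 g.
65.971/496.898 × 100 = 13.28 wt%.

13.28 wt%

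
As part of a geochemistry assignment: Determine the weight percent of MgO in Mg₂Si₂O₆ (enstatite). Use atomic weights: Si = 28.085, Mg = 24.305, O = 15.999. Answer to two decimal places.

40.15 wt%

Molar mass of Mg₂Si₂O₆ = 2·24.305 + 2·28.085 + 6·15.999 = 200.774 g/mol.
Each formula unit contains 2 Mg, equivalent to 2/1 = 2.0000 mol MgO.
M(MgO) = 1×24.305 + 1×15.999 = 40.304 g/mol.
Mass of MgO per formula unit = 2.0000 × 40.304 = 80.608 g.
MgO wt% = 80.608 / 200.774 × 100 = 40.15%.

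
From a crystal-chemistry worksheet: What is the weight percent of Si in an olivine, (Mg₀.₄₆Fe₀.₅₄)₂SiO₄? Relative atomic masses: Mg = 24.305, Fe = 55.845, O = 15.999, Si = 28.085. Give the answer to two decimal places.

16.07 wt%

Molar mass of (Mg₀.₄₆Fe₀.₅₄)₂SiO₄: 0.92·24.305 + 1.08·55.845 + 1·28.085 + 4·15.999 = 174.754 g/mol.
Mass of Si per formula unit: 1 × 28.085 = 28.085 g.
Weight fraction Si = 28.085 / 174.754 = 0.1607.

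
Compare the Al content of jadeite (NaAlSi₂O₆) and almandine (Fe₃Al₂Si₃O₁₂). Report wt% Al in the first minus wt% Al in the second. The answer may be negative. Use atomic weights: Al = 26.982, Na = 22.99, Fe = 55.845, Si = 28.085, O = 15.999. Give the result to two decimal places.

2.51 percentage points

Al in NaAlSi₂O₆: molar mass 202.136 g/mol; 1×26.982 = 26.982 g → 13.35 wt%.
Al in Fe₃Al₂Si₃O₁₂: molar mass 497.742 g/mol; 2×26.982 = 53.964 g → 10.84 wt%.
Difference = 13.35 − 10.84 = 2.51 percentage points.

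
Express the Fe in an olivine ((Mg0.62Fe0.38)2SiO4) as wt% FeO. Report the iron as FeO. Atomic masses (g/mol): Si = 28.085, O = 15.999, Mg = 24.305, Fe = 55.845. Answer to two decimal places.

33.16 wt%

M((Mg0.62Fe0.38)2SiO4) = 164.661 g/mol; M(FeO) = 71.844 g/mol.
Moles FeO per formula unit = 0.76 Fe ÷ 1 = 0.7600.
FeO fraction = (0.7600 × 71.844) / 164.661 = 54.601/164.661 = 0.3316.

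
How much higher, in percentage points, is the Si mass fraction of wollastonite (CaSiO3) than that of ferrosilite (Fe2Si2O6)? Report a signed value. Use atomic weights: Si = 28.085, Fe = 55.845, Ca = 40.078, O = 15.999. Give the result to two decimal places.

M(CaSiO3) = 116.160 g/mol, so wt% Si = 28.085/116.160 × 100 = 24.18%.
M(Fe2Si2O6) = 263.854 g/mol, so wt% Si = 56.170/263.854 × 100 = 21.29%.
24.18 − 21.29 = 2.89 pp.

2.89 percentage points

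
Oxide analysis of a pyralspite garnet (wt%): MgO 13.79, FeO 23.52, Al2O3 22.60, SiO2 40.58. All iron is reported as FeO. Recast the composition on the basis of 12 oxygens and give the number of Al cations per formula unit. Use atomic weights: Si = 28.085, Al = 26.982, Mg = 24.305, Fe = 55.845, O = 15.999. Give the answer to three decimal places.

1.981 Al apfu

13.79 wt% MgO ÷ 40.304 g/mol = 0.34215 mol, giving 0.34215 Mg and 0.34215 O.
23.52 wt% FeO ÷ 71.844 g/mol = 0.32738 mol, giving 0.32738 Fe and 0.32738 O.
22.60 wt% Al2O3 ÷ 101.961 g/mol = 0.22165 mol, giving 0.44330 Al and 0.66495 O.
40.58 wt% SiO2 ÷ 60.083 g/mol = 0.67540 mol, giving 0.67540 Si and 1.35080 O.
Oxygen sums to 2.68528; scaling by 12/2.68528 = 4.46881 puts the formula on 12 O.
Al: 0.44330 × 4.46881 = 1.981 atoms per formula unit.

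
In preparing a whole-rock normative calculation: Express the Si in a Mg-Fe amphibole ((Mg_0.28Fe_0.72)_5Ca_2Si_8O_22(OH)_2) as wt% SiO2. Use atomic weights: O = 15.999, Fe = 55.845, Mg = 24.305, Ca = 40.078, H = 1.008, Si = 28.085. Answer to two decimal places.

51.91 wt%

M((Mg_0.28Fe_0.72)_5Ca_2Si_8O_22(OH)_2) = 925.897 g/mol; M(SiO2) = 60.083 g/mol.
Moles SiO2 per formula unit = 8 Si ÷ 1 = 8.0000.
SiO2 fraction = (8.0000 × 60.083) / 925.897 = 480.664/925.897 = 0.5191.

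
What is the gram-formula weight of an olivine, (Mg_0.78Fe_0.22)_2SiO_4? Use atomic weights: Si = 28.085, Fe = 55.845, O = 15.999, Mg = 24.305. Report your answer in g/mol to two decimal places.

154.57 g/mol

The formula mass is the sum 1.56(24.305) + 0.44(55.845) + 1(28.085) + 4(15.999).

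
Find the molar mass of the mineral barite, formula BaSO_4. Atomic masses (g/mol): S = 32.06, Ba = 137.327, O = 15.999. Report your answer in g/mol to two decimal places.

233.38 g/mol

The formula mass is the sum 1·137.327 + 1·32.06 + 4·15.999.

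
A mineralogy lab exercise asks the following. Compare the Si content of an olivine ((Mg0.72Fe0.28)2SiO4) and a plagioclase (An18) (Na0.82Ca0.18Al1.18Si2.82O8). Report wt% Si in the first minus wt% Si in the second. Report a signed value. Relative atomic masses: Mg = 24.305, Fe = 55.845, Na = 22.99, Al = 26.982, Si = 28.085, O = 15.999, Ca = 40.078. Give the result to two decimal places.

M((Mg0.72Fe0.28)2SiO4) = 158.353 g/mol, so wt% Si = 28.085/158.353 × 100 = 17.74%.
M(Na0.82Ca0.18Al1.18Si2.82O8) = 265.096 g/mol, so wt% Si = 79.200/265.096 × 100 = 29.88%.
17.74 − 29.88 = -12.14 pp.

-12.14 percentage points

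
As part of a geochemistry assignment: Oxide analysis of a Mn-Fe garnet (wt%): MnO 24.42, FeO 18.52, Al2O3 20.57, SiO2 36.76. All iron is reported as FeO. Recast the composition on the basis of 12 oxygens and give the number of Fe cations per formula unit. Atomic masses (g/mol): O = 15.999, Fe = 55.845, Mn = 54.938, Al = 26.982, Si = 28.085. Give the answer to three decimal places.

MnO: 24.42/70.937 = 0.34425 mol → 0.34425 mol Mn, 0.34425 mol O.
FeO: 18.52/71.844 = 0.25778 mol → 0.25778 mol Fe, 0.25778 mol O.
Al2O3: 20.57/101.961 = 0.20174 mol → 0.40348 mol Al, 0.60522 mol O.
SiO2: 36.76/60.083 = 0.61182 mol → 0.61182 mol Si, 1.22364 mol O.
Total oxygen = 2.43089 mol. Normalization factor = 12/2.43089 = 4.93646.
Fe per 12 O = 0.25778 × 4.93646 = 1.273.

1.273 Fe apfu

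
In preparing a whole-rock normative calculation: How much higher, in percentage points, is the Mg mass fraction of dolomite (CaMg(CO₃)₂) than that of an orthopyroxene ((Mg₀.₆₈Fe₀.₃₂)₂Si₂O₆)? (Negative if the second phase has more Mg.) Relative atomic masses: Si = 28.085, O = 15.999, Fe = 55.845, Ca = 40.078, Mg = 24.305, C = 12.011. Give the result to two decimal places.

-1.78 percentage points

M(CaMg(CO₃)₂) = 184.399 g/mol, so wt% Mg = 24.305/184.399 × 100 = 13.18%.
M((Mg₀.₆₈Fe₀.₃₂)₂Si₂O₆) = 220.960 g/mol, so wt% Mg = 33.055/220.960 × 100 = 14.96%.
13.18 − 14.96 = -1.78 pp.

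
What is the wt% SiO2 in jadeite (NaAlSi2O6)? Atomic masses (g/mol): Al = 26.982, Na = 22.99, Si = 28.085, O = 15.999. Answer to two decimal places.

Formula mass = 202.136 g/mol.
2 Si → 2.0000 mol SiO2 per formula unit; M(SiO2) = 60.083, so SiO2 mass = 120.166 g.
120.166/202.136 × 100 = 59.45 wt%.

59.45 wt%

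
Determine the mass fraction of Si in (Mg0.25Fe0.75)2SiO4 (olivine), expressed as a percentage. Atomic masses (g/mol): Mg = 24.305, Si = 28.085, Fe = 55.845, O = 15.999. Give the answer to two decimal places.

14.94 weight percent

Molar mass of (Mg0.25Fe0.75)2SiO4: 0.50·24.305 + 1.50·55.845 + 1·28.085 + 4·15.999 = 188.001 g/mol.
Mass of Si per formula unit: 1 × 28.085 = 28.085 g.
Weight fraction Si = 28.085 / 188.001 = 0.1494.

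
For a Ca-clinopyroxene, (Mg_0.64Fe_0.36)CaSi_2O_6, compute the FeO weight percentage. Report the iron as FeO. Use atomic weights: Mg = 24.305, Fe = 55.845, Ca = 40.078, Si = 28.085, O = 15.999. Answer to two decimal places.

M((Mg_0.64Fe_0.36)CaSi_2O_6) = 227.901 g/mol; M(FeO) = 71.844 g/mol.
Moles FeO per formula unit = 0.36 Fe ÷ 1 = 0.3600.
FeO fraction = (0.3600 × 71.844) / 227.901 = 25.864/227.901 = 0.1135.

11.35 wt%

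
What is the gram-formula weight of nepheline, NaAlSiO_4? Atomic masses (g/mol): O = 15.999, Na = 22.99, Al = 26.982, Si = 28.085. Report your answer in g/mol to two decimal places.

142.05 g/mol

M = 1(22.99) + 1(26.982) + 1(28.085) + 4(15.999)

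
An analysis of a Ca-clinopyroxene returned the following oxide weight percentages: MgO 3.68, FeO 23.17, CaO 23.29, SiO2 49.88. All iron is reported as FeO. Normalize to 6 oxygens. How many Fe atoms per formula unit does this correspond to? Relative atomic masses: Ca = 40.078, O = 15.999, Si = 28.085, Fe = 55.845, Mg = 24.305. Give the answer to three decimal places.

3.68 wt% MgO ÷ 40.304 g/mol = 0.09131 mol, giving 0.09131 Mg and 0.09131 O.
23.17 wt% FeO ÷ 71.844 g/mol = 0.32250 mol, giving 0.32250 Fe and 0.32250 O.
23.29 wt% CaO ÷ 56.077 g/mol = 0.41532 mol, giving 0.41532 Ca and 0.41532 O.
49.88 wt% SiO2 ÷ 60.083 g/mol = 0.83018 mol, giving 0.83018 Si and 1.66036 O.
Oxygen sums to 2.48949; scaling by 6/2.48949 = 2.41013 puts the formula on 6 O.
Fe: 0.32250 × 2.41013 = 0.777 atoms per formula unit.

0.777 Fe apfu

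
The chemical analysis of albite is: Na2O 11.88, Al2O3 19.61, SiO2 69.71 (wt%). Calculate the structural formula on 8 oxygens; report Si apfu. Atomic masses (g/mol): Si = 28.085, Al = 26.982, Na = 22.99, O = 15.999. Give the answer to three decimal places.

3.005 Si apfu

Na2O: 11.88/61.979 = 0.19168 mol → 0.38336 mol Na, 0.19168 mol O.
Al2O3: 19.61/101.961 = 0.19233 mol → 0.38466 mol Al, 0.57699 mol O.
SiO2: 69.71/60.083 = 1.16023 mol → 1.16023 mol Si, 2.32046 mol O.
Total oxygen = 3.08913 mol. Normalization factor = 8/3.08913 = 2.58973.
Si per 8 O = 1.16023 × 2.58973 = 3.005.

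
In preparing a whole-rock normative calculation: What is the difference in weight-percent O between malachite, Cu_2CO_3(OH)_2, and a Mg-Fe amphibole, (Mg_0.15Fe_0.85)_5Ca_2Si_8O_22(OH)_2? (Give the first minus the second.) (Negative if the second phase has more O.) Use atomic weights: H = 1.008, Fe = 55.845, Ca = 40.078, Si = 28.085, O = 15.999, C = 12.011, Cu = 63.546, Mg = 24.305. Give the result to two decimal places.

First mineral: 79.995 g O in 221.114 g formula = 36.18 wt% O.
Second mineral: 383.976 g O in 946.398 g formula = 40.57 wt% O.
36.18% − 40.57% gives a difference of -4.39 percentage points.

-4.39 percentage points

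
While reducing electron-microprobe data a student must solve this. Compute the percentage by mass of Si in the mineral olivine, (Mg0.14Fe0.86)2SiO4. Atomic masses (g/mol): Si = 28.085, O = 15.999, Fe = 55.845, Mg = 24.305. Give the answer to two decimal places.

M((Mg0.14Fe0.86)2SiO4) = 194.940 g/mol.
Si contributes 1 × 28.085 = 28.085 g per mole.
28.085/194.940 = 0.1441 → 14.41%.

14.41 wt%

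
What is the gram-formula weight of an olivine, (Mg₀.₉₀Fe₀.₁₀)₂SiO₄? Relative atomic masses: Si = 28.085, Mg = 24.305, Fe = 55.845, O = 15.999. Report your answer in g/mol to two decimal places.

Mg: 1.80 × 24.305 = 43.7490
Fe: 0.20 × 55.845 = 11.1690
Si: 1 × 28.085 = 28.0850
O: 4 × 15.999 = 63.9960
Summing the contributions gives the formula mass.

147.00 g/mol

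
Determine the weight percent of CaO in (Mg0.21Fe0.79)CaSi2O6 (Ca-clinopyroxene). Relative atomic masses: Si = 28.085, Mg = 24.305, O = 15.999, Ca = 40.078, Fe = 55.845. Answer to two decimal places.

Molar mass of (Mg0.21Fe0.79)CaSi2O6 = 0.21*24.305 + 0.79*55.845 + 1*40.078 + 2*28.085 + 6*15.999 = 241.464 g/mol.
Each formula unit contains 1 Ca, equivalent to 1/1 = 1.0000 mol CaO.
M(CaO) = 1×40.078 + 1×15.999 = 56.077 g/mol.
Mass of CaO per formula unit = 1.0000 × 56.077 = 56.077 g.
CaO wt% = 56.077 / 241.464 × 100 = 23.22%.

23.22 wt%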